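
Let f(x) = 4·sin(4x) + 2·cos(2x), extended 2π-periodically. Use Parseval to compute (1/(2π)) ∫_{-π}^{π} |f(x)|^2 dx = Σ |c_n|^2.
Σ |c_n|^2 = 10

Expand |f|^2 and use orthogonality of {sin(nx), cos(mx)} on [-π, π]:
  ∫_{-π}^{π} sin(nx)^2 dx = π, ∫ cos(mx)^2 dx = π, and cross terms integrate to 0.
So ∫_{-π}^{π} f(x)^2 dx = 4^2 · π + 2^2 · π = (16 + 4)π.
Divide by 2π: (16 + 4)/2 = 10.
By Parseval, this equals Σ |c_n|^2.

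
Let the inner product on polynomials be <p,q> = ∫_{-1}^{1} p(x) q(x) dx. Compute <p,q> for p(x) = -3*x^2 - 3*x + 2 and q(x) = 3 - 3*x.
<p,q> = 12

Expand the product: p(x)·q(x) = 9*x^3 - 15*x + 6.
∫_{-1}^{1} of each monomial x^k gives [2/(k+1) if k even, 0 if k odd]. Integrating term-by-term (or equivalently evaluating the antiderivative F(x) = 9*x^4/4 - 15*x^2/2 + 6*x at the endpoints):
  F(1) − F(−1) = 3/4 − (-45/4) = 12.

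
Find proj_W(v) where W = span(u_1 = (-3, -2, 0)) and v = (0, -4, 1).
proj_W(v) = (-24/13, -16/13, 0)

Set up U = [u_1 | ... | u_1] ∈ R^(3×1). The projector onto W = col(U) is P = U (U^T U)^(-1) U^T.
Compute U^T U =
  [13],
and U^T v = (8).
Solve U^T U · c = U^T v for the coefficients: c = (8/13). The projection is proj_W(v) = U c.
Check: (v - proj_W(v)) · u_1 = 0  (should be 0).
Result: proj_W(v) = (-24/13, -16/13, 0).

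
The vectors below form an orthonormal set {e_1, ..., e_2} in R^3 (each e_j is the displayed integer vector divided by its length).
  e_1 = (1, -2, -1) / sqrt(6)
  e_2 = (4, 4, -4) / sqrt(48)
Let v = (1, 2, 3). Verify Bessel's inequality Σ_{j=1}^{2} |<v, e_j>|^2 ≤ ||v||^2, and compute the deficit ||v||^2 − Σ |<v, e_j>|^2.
Σ |<v, e_j>|^2 = 6; ||v||^2 = 14; deficit = 8

Write each e_j = u_j / sqrt(<u_j, u_j>) where u_j is the displayed integer vector. Then <v, e_j> = <v, u_j> / sqrt(<u_j, u_j>), so |<v, e_j>|^2 = <v, u_j>^2 / <u_j, u_j>.
Coefficients: <v, e_1> = -6/sqrt(6), <v, e_2> = 0/sqrt(48).
Square and sum: Σ |<v, e_j>|^2 = 6.
Compute ||v||^2 = v·v = 14.
Deficit = 14 − 6 = 8 ≥ 0, confirming Bessel's inequality. (The deficit equals ||v − Σ <v,e_j> e_j||^2, the squared distance from v to span{e_j}.)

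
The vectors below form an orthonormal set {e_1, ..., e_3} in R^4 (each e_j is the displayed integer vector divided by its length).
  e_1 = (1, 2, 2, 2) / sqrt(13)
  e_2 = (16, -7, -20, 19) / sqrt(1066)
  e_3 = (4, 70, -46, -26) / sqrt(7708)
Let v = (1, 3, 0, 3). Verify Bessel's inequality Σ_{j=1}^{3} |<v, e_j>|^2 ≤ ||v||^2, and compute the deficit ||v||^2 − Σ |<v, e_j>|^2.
Σ |<v, e_j>|^2 = 843/47; ||v||^2 = 19; deficit = 50/47

Write each e_j = u_j / sqrt(<u_j, u_j>) where u_j is the displayed integer vector. Then <v, e_j> = <v, u_j> / sqrt(<u_j, u_j>), so |<v, e_j>|^2 = <v, u_j>^2 / <u_j, u_j>.
Coefficients: <v, e_1> = 13/sqrt(13), <v, e_2> = 52/sqrt(1066), <v, e_3> = 136/sqrt(7708).
Square and sum: Σ |<v, e_j>|^2 = 843/47.
Compute ||v||^2 = v·v = 19.
Deficit = 19 − 843/47 = 50/47 ≥ 0, confirming Bessel's inequality. (The deficit equals ||v − Σ <v,e_j> e_j||^2, the squared distance from v to span{e_j}.)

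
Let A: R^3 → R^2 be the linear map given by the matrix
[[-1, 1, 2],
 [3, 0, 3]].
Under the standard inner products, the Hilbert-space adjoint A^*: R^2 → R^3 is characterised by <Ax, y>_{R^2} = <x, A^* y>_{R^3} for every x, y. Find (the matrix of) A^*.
A^* = A^T =
[[-1, 3],
 [1, 0],
 [2, 3]]

For real matrices with standard dot products, the defining identity <Ax, y> = <x, A^* y> gives (Ax)^T y = x^T (A^*) y, i.e. x^T A^T y = x^T (A^*) y. Since this holds for all x, y, we must have A^* = A^T. Therefore
A^* =
[[-1, 3],
 [1, 0],
 [2, 3]].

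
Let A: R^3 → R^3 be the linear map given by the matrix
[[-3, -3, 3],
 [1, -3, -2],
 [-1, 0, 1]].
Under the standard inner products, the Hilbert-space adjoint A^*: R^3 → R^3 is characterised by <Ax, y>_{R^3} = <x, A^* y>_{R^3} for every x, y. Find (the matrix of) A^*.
A^* = A^T =
[[-3, 1, -1],
 [-3, -3, 0],
 [3, -2, 1]]

For real matrices with standard dot products, the defining identity <Ax, y> = <x, A^* y> gives (Ax)^T y = x^T (A^*) y, i.e. x^T A^T y = x^T (A^*) y. Since this holds for all x, y, we must have A^* = A^T. Therefore
A^* =
[[-3, 1, -1],
 [-3, -3, 0],
 [3, -2, 1]].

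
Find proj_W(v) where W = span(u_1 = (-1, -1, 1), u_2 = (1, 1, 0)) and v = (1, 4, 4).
proj_W(v) = (5/2, 5/2, 4)

Set up U = [u_1 | ... | u_2] ∈ R^(3×2). The projector onto W = col(U) is P = U (U^T U)^(-1) U^T.
Compute U^T U =
  [3, -2]
  [-2, 2],
and U^T v = (-1, 5).
Solve U^T U · c = U^T v for the coefficients: c = (4, 13/2). The projection is proj_W(v) = U c.
Check: (v - proj_W(v)) · u_1 = 0  (should be 0).
Check: (v - proj_W(v)) · u_2 = 0  (should be 0).
Result: proj_W(v) = (5/2, 5/2, 4).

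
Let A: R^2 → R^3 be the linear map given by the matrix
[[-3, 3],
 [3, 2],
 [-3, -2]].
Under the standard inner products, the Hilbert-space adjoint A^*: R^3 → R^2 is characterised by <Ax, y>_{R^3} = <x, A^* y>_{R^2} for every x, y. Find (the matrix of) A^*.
A^* = A^T =
[[-3, 3, -3],
 [3, 2, -2]]

For real matrices with standard dot products, the defining identity <Ax, y> = <x, A^* y> gives (Ax)^T y = x^T (A^*) y, i.e. x^T A^T y = x^T (A^*) y. Since this holds for all x, y, we must have A^* = A^T. Therefore
A^* =
[[-3, 3, -3],
 [3, 2, -2]].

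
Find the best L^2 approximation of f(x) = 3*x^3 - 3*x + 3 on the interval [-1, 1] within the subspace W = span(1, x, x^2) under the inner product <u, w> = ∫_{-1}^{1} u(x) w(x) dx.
g(x) = 3 - 6*x/5

The best approximation g ∈ W is the orthogonal projection of f onto W. Writing g = a_0 + a_1 x + a_2 x^2, the coefficients solve the normal equations G · a = b where
  G_{ij} = <φ_i, φ_j> and b_i = <f, φ_i>, with φ_0 = 1, φ_1 = x, φ_2 = x^2.
G =
  [2, 0, 2/3]
  [0, 2/3, 0]
  [2/3, 0, 2/5],
b = (6, -4/5, 2).
Solving gives a_0 = 3, a_1 = -6/5, a_2 = 0, so
  g(x) = 3 - 6*x/5.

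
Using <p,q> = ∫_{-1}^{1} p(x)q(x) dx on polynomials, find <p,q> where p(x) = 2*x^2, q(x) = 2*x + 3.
<p,q> = 4

Expand the product: p(x)·q(x) = 4*x^3 + 6*x^2.
∫_{-1}^{1} of each monomial x^k gives [2/(k+1) if k even, 0 if k odd]. Integrating term-by-term (or equivalently evaluating the antiderivative F(x) = x^4 + 2*x^3 at the endpoints):
  F(1) − F(−1) = 3 − (-1) = 4.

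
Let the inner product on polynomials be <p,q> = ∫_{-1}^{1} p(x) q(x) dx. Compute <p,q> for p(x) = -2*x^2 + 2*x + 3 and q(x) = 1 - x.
<p,q> = 10/3

Expand the product: p(x)·q(x) = 2*x^3 - 4*x^2 - x + 3.
∫_{-1}^{1} of each monomial x^k gives [2/(k+1) if k even, 0 if k odd]. Integrating term-by-term (or equivalently evaluating the antiderivative F(x) = x^4/2 - 4*x^3/3 - x^2/2 + 3*x at the endpoints):
  F(1) − F(−1) = 5/3 − (-5/3) = 10/3.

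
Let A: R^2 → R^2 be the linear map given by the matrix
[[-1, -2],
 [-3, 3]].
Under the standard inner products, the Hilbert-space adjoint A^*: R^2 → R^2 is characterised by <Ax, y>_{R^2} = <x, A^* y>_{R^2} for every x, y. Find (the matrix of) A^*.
A^* = A^T =
[[-1, -3],
 [-2, 3]]

For real matrices with standard dot products, the defining identity <Ax, y> = <x, A^* y> gives (Ax)^T y = x^T (A^*) y, i.e. x^T A^T y = x^T (A^*) y. Since this holds for all x, y, we must have A^* = A^T. Therefore
A^* =
[[-1, -3],
 [-2, 3]].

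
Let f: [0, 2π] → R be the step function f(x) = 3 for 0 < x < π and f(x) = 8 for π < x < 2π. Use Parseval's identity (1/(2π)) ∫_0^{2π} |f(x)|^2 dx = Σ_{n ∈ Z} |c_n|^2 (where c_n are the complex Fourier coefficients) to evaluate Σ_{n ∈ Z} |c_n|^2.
Σ |c_n|^2 = 73/2

Parseval equates the L^2 energy of f (normalised by 1/(2π)) with the ℓ^2 sum of its Fourier coefficients: (1/(2π)) ∫_0^{2π} |f|^2 = Σ |c_n|^2.
Compute the left side: (1/(2π)) [∫_0^π 3^2 dx + ∫_π^{2π} 8^2 dx] = (1/(2π)) · (9π + 64π) = (9 + 64)/2 = 73/2.
So Σ_{n ∈ Z} |c_n|^2 = 73/2.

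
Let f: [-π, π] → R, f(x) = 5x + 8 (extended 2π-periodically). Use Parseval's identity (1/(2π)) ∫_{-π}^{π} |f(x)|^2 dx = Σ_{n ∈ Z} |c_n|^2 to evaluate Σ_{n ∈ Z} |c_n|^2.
Σ |c_n|^2 = 25π^2/3 + 64

Expand and integrate term by term over [-π, π]:
  ∫ (5x)^2 dx = 25·(2π^3/3); ∫ 2·5·(8)·x dx = 0 (odd integrand); ∫ 8^2 dx = 64·2π.
So (1/(2π)) ∫_{-π}^{π} (5x + 8)^2 dx = 25π^2/3 + 64 = 25π^2/3 + 64.
Parseval ⇒ Σ |c_n|^2 = 25π^2/3 + 64.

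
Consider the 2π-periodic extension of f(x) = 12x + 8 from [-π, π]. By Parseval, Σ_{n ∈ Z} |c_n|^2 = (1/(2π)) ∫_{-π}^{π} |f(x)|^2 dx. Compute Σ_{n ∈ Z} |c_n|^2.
Σ |c_n|^2 = 48π^2 + 64

Expand and integrate term by term over [-π, π]:
  ∫ (12x)^2 dx = 144·(2π^3/3); ∫ 2·12·(8)·x dx = 0 (odd integrand); ∫ 8^2 dx = 64·2π.
So (1/(2π)) ∫_{-π}^{π} (12x + 8)^2 dx = 144π^2/3 + 64 = 48π^2 + 64.
Parseval ⇒ Σ |c_n|^2 = 48π^2 + 64.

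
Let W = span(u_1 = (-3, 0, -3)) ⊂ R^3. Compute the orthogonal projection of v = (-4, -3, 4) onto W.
proj_W(v) = (0, 0, 0)

Set up U = [u_1 | ... | u_1] ∈ R^(3×1). The projector onto W = col(U) is P = U (U^T U)^(-1) U^T.
Compute U^T U =
  [18],
and U^T v = (0).
Solve U^T U · c = U^T v for the coefficients: c = (0). The projection is proj_W(v) = U c.
Check: (v - proj_W(v)) · u_1 = 0  (should be 0).
Result: proj_W(v) = (0, 0, 0).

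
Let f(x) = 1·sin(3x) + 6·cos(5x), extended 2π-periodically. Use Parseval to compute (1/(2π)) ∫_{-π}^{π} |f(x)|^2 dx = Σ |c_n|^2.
Σ |c_n|^2 = 37/2

Expand |f|^2 and use orthogonality of {sin(nx), cos(mx)} on [-π, π]:
  ∫_{-π}^{π} sin(nx)^2 dx = π, ∫ cos(mx)^2 dx = π, and cross terms integrate to 0.
So ∫_{-π}^{π} f(x)^2 dx = 1^2 · π + 6^2 · π = (1 + 36)π.
Divide by 2π: (1 + 36)/2 = 37/2.
By Parseval, this equals Σ |c_n|^2.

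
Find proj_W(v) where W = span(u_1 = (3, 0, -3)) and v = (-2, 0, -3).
proj_W(v) = (1/2, 0, -1/2)

Set up U = [u_1 | ... | u_1] ∈ R^(3×1). The projector onto W = col(U) is P = U (U^T U)^(-1) U^T.
Compute U^T U =
  [18],
and U^T v = (3).
Solve U^T U · c = U^T v for the coefficients: c = (1/6). The projection is proj_W(v) = U c.
Check: (v - proj_W(v)) · u_1 = 0  (should be 0).
Result: proj_W(v) = (1/2, 0, -1/2).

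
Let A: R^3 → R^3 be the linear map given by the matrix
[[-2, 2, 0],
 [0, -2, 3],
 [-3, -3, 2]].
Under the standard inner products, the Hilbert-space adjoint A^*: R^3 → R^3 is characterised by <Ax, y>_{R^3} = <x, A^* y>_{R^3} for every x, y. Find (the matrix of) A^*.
A^* = A^T =
[[-2, 0, -3],
 [2, -2, -3],
 [0, 3, 2]]

For real matrices with standard dot products, the defining identity <Ax, y> = <x, A^* y> gives (Ax)^T y = x^T (A^*) y, i.e. x^T A^T y = x^T (A^*) y. Since this holds for all x, y, we must have A^* = A^T. Therefore
A^* =
[[-2, 0, -3],
 [2, -2, -3],
 [0, 3, 2]].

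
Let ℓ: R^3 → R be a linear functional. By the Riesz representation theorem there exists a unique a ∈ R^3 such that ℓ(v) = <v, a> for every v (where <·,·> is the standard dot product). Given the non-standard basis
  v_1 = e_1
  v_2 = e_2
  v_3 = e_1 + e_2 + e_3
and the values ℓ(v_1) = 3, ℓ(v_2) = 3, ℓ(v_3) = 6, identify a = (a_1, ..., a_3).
a = (3, 3, 0)

Write a = (a_1, ..., a_3) in the standard basis. For each basis vector v_i, ℓ(v_i) = <v_i, a> is a linear equation in the a_j's. Collect the n equations into a matrix system V a = ℓ, where row i of V is v_i (expressed in the standard basis). Since V is invertible (lower-triangular with 1s on the diagonal, up to permutation), solve by back-substitution:
  V =
[[1, 0, 0],
 [0, 1, 0],
 [1, 1, 1]]
  V a = (3, 3, 6)
Solving gives a = (3, 3, 0).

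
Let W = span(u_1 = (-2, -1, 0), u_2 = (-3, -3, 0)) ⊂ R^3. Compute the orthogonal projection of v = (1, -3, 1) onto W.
proj_W(v) = (1, -3, 0)

Set up U = [u_1 | ... | u_2] ∈ R^(3×2). The projector onto W = col(U) is P = U (U^T U)^(-1) U^T.
Compute U^T U =
  [5, 9]
  [9, 18],
and U^T v = (1, 6).
Solve U^T U · c = U^T v for the coefficients: c = (-4, 7/3). The projection is proj_W(v) = U c.
Check: (v - proj_W(v)) · u_1 = 0  (should be 0).
Check: (v - proj_W(v)) · u_2 = 0  (should be 0).
Result: proj_W(v) = (1, -3, 0).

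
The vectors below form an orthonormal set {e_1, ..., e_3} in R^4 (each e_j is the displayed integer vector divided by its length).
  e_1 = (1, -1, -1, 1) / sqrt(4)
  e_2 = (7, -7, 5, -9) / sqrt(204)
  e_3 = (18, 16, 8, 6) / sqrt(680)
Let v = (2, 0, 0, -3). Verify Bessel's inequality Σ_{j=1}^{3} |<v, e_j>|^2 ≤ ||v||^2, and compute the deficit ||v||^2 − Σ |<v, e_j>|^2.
Σ |<v, e_j>|^2 = 269/30; ||v||^2 = 13; deficit = 121/30

Write each e_j = u_j / sqrt(<u_j, u_j>) where u_j is the displayed integer vector. Then <v, e_j> = <v, u_j> / sqrt(<u_j, u_j>), so |<v, e_j>|^2 = <v, u_j>^2 / <u_j, u_j>.
Coefficients: <v, e_1> = -1/sqrt(4), <v, e_2> = 41/sqrt(204), <v, e_3> = 18/sqrt(680).
Square and sum: Σ |<v, e_j>|^2 = 269/30.
Compute ||v||^2 = v·v = 13.
Deficit = 13 − 269/30 = 121/30 ≥ 0, confirming Bessel's inequality. (The deficit equals ||v − Σ <v,e_j> e_j||^2, the squared distance from v to span{e_j}.)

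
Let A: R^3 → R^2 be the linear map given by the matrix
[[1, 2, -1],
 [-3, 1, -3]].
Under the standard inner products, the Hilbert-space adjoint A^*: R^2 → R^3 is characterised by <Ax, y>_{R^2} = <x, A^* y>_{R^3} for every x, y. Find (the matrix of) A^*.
A^* = A^T =
[[1, -3],
 [2, 1],
 [-1, -3]]

For real matrices with standard dot products, the defining identity <Ax, y> = <x, A^* y> gives (Ax)^T y = x^T (A^*) y, i.e. x^T A^T y = x^T (A^*) y. Since this holds for all x, y, we must have A^* = A^T. Therefore
A^* =
[[1, -3],
 [2, 1],
 [-1, -3]].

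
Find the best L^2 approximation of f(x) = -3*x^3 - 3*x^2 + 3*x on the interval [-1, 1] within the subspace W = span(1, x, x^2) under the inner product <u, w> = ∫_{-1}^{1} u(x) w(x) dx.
g(x) = -3*x^2 + 6*x/5

The best approximation g ∈ W is the orthogonal projection of f onto W. Writing g = a_0 + a_1 x + a_2 x^2, the coefficients solve the normal equations G · a = b where
  G_{ij} = <φ_i, φ_j> and b_i = <f, φ_i>, with φ_0 = 1, φ_1 = x, φ_2 = x^2.
G =
  [2, 0, 2/3]
  [0, 2/3, 0]
  [2/3, 0, 2/5],
b = (-2, 4/5, -6/5).
Solving gives a_0 = 0, a_1 = 6/5, a_2 = -3, so
  g(x) = -3*x^2 + 6*x/5.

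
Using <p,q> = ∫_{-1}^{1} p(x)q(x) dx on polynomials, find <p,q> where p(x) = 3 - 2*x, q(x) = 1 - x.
<p,q> = 22/3

Expand the product: p(x)·q(x) = 2*x^2 - 5*x + 3.
∫_{-1}^{1} of each monomial x^k gives [2/(k+1) if k even, 0 if k odd]. Integrating term-by-term (or equivalently evaluating the antiderivative F(x) = 2*x^3/3 - 5*x^2/2 + 3*x at the endpoints):
  F(1) − F(−1) = 7/6 − (-37/6) = 22/3.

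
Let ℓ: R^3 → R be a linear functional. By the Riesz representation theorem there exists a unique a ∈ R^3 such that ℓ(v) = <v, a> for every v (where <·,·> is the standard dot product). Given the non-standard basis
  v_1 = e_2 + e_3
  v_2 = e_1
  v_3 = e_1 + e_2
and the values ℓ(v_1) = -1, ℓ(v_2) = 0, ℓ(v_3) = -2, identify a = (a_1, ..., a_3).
a = (0, -2, 1)

Write a = (a_1, ..., a_3) in the standard basis. For each basis vector v_i, ℓ(v_i) = <v_i, a> is a linear equation in the a_j's. Collect the n equations into a matrix system V a = ℓ, where row i of V is v_i (expressed in the standard basis). Since V is invertible (lower-triangular with 1s on the diagonal, up to permutation), solve by back-substitution:
  V =
[[0, 1, 1],
 [1, 0, 0],
 [1, 1, 0]]
  V a = (-1, 0, -2)
Solving gives a = (0, -2, 1).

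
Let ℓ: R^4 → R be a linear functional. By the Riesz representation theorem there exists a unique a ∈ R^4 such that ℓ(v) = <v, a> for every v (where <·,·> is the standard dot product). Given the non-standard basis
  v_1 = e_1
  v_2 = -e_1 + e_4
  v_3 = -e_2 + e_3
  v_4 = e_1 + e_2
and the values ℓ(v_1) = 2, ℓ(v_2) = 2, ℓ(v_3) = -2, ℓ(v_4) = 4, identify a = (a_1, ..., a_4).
a = (2, 2, 0, 4)

Write a = (a_1, ..., a_4) in the standard basis. For each basis vector v_i, ℓ(v_i) = <v_i, a> is a linear equation in the a_j's. Collect the n equations into a matrix system V a = ℓ, where row i of V is v_i (expressed in the standard basis). Since V is invertible (lower-triangular with 1s on the diagonal, up to permutation), solve by back-substitution:
  V =
[[1, 0, 0, 0],
 [-1, 0, 0, 1],
 [0, -1, 1, 0],
 [1, 1, 0, 0]]
  V a = (2, 2, -2, 4)
Solving gives a = (2, 2, 0, 4).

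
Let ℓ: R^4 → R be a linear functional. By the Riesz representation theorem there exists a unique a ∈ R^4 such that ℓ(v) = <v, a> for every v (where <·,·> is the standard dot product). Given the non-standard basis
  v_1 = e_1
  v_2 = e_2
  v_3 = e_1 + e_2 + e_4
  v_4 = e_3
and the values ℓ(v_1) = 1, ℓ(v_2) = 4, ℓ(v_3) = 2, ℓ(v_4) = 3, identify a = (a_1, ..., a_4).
a = (1, 4, 3, -3)

Write a = (a_1, ..., a_4) in the standard basis. For each basis vector v_i, ℓ(v_i) = <v_i, a> is a linear equation in the a_j's. Collect the n equations into a matrix system V a = ℓ, where row i of V is v_i (expressed in the standard basis). Since V is invertible (lower-triangular with 1s on the diagonal, up to permutation), solve by back-substitution:
  V =
[[1, 0, 0, 0],
 [0, 1, 0, 0],
 [1, 1, 0, 1],
 [0, 0, 1, 0]]
  V a = (1, 4, 2, 3)
Solving gives a = (1, 4, 3, -3).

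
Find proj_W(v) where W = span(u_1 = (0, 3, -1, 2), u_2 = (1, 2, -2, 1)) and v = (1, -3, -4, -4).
proj_W(v) = (29/10, -16/5, -14/5, -31/10)

Set up U = [u_1 | ... | u_2] ∈ R^(4×2). The projector onto W = col(U) is P = U (U^T U)^(-1) U^T.
Compute U^T U =
  [14, 10]
  [10, 10],
and U^T v = (-13, -1).
Solve U^T U · c = U^T v for the coefficients: c = (-3, 29/10). The projection is proj_W(v) = U c.
Check: (v - proj_W(v)) · u_1 = 0  (should be 0).
Check: (v - proj_W(v)) · u_2 = 0  (should be 0).
Result: proj_W(v) = (29/10, -16/5, -14/5, -31/10).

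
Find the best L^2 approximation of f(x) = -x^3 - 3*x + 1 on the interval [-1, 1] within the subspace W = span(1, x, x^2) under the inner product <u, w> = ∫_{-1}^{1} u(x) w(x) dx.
g(x) = 1 - 18*x/5

The best approximation g ∈ W is the orthogonal projection of f onto W. Writing g = a_0 + a_1 x + a_2 x^2, the coefficients solve the normal equations G · a = b where
  G_{ij} = <φ_i, φ_j> and b_i = <f, φ_i>, with φ_0 = 1, φ_1 = x, φ_2 = x^2.
G =
  [2, 0, 2/3]
  [0, 2/3, 0]
  [2/3, 0, 2/5],
b = (2, -12/5, 2/3).
Solving gives a_0 = 1, a_1 = -18/5, a_2 = 0, so
  g(x) = 1 - 18*x/5.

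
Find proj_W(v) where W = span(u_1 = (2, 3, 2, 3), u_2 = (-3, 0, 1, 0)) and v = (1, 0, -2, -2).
proj_W(v) = (143/122, -75/61, -181/122, -75/61)

Set up U = [u_1 | ... | u_2] ∈ R^(4×2). The projector onto W = col(U) is P = U (U^T U)^(-1) U^T.
Compute U^T U =
  [26, -4]
  [-4, 10],
and U^T v = (-8, -5).
Solve U^T U · c = U^T v for the coefficients: c = (-25/61, -81/122). The projection is proj_W(v) = U c.
Check: (v - proj_W(v)) · u_1 = 0  (should be 0).
Check: (v - proj_W(v)) · u_2 = 0  (should be 0).
Result: proj_W(v) = (143/122, -75/61, -181/122, -75/61).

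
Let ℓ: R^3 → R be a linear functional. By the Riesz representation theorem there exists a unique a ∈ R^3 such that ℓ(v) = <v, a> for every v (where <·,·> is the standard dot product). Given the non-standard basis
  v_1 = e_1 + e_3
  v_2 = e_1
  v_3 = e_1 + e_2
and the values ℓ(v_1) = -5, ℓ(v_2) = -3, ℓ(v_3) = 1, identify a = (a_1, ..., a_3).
a = (-3, 4, -2)

Write a = (a_1, ..., a_3) in the standard basis. For each basis vector v_i, ℓ(v_i) = <v_i, a> is a linear equation in the a_j's. Collect the n equations into a matrix system V a = ℓ, where row i of V is v_i (expressed in the standard basis). Since V is invertible (lower-triangular with 1s on the diagonal, up to permutation), solve by back-substitution:
  V =
[[1, 0, 1],
 [1, 0, 0],
 [1, 1, 0]]
  V a = (-5, -3, 1)
Solving gives a = (-3, 4, -2).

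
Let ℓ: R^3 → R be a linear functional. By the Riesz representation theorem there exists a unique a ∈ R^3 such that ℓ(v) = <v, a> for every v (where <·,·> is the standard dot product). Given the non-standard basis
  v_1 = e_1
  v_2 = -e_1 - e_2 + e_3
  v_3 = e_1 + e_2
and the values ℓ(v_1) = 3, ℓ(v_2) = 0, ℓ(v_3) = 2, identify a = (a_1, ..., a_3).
a = (3, -1, 2)

Write a = (a_1, ..., a_3) in the standard basis. For each basis vector v_i, ℓ(v_i) = <v_i, a> is a linear equation in the a_j's. Collect the n equations into a matrix system V a = ℓ, where row i of V is v_i (expressed in the standard basis). Since V is invertible (lower-triangular with 1s on the diagonal, up to permutation), solve by back-substitution:
  V =
[[1, 0, 0],
 [-1, -1, 1],
 [1, 1, 0]]
  V a = (3, 0, 2)
Solving gives a = (3, -1, 2).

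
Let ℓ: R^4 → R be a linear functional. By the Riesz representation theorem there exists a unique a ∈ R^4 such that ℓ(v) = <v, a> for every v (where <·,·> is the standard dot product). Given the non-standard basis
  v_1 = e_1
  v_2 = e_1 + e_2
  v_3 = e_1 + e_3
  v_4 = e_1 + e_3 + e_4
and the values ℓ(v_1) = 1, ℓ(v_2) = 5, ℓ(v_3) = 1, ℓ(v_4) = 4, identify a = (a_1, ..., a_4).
a = (1, 4, 0, 3)

Write a = (a_1, ..., a_4) in the standard basis. For each basis vector v_i, ℓ(v_i) = <v_i, a> is a linear equation in the a_j's. Collect the n equations into a matrix system V a = ℓ, where row i of V is v_i (expressed in the standard basis). Since V is invertible (lower-triangular with 1s on the diagonal, up to permutation), solve by back-substitution:
  V =
[[1, 0, 0, 0],
 [1, 1, 0, 0],
 [1, 0, 1, 0],
 [1, 0, 1, 1]]
  V a = (1, 5, 1, 4)
Solving gives a = (1, 4, 0, 3).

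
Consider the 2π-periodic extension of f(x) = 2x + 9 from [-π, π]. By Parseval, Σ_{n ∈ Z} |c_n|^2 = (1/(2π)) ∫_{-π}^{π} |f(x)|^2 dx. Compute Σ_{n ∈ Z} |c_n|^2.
Σ |c_n|^2 = 4π^2/3 + 81

Expand and integrate term by term over [-π, π]:
  ∫ (2x)^2 dx = 4·(2π^3/3); ∫ 2·2·(9)·x dx = 0 (odd integrand); ∫ 9^2 dx = 81·2π.
So (1/(2π)) ∫_{-π}^{π} (2x + 9)^2 dx = 4π^2/3 + 81 = 4π^2/3 + 81.
Parseval ⇒ Σ |c_n|^2 = 4π^2/3 + 81.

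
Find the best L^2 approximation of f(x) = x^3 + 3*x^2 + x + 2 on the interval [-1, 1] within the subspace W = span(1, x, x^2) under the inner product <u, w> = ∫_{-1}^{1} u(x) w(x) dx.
g(x) = 3*x^2 + 8*x/5 + 2

The best approximation g ∈ W is the orthogonal projection of f onto W. Writing g = a_0 + a_1 x + a_2 x^2, the coefficients solve the normal equations G · a = b where
  G_{ij} = <φ_i, φ_j> and b_i = <f, φ_i>, with φ_0 = 1, φ_1 = x, φ_2 = x^2.
G =
  [2, 0, 2/3]
  [0, 2/3, 0]
  [2/3, 0, 2/5],
b = (6, 16/15, 38/15).
Solving gives a_0 = 2, a_1 = 8/5, a_2 = 3, so
  g(x) = 3*x^2 + 8*x/5 + 2.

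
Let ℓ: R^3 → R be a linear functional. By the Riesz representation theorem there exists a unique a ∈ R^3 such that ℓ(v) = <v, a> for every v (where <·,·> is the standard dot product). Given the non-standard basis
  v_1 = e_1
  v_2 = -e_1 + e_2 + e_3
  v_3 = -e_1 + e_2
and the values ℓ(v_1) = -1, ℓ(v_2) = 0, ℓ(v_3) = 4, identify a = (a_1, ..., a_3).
a = (-1, 3, -4)

Write a = (a_1, ..., a_3) in the standard basis. For each basis vector v_i, ℓ(v_i) = <v_i, a> is a linear equation in the a_j's. Collect the n equations into a matrix system V a = ℓ, where row i of V is v_i (expressed in the standard basis). Since V is invertible (lower-triangular with 1s on the diagonal, up to permutation), solve by back-substitution:
  V =
[[1, 0, 0],
 [-1, 1, 1],
 [-1, 1, 0]]
  V a = (-1, 0, 4)
Solving gives a = (-1, 3, -4).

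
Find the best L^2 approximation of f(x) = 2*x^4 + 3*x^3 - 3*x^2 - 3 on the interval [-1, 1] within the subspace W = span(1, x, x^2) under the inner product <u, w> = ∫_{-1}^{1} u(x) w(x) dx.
g(x) = -9*x^2/7 + 9*x/5 - 111/35

The best approximation g ∈ W is the orthogonal projection of f onto W. Writing g = a_0 + a_1 x + a_2 x^2, the coefficients solve the normal equations G · a = b where
  G_{ij} = <φ_i, φ_j> and b_i = <f, φ_i>, with φ_0 = 1, φ_1 = x, φ_2 = x^2.
G =
  [2, 0, 2/3]
  [0, 2/3, 0]
  [2/3, 0, 2/5],
b = (-36/5, 6/5, -92/35).
Solving gives a_0 = -111/35, a_1 = 9/5, a_2 = -9/7, so
  g(x) = -9*x^2/7 + 9*x/5 - 111/35.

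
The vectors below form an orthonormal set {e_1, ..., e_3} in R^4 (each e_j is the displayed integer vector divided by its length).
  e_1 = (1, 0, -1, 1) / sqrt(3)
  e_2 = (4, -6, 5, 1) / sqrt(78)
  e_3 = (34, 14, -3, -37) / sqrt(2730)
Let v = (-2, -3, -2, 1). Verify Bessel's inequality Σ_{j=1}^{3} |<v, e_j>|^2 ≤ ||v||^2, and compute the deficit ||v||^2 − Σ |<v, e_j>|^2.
Σ |<v, e_j>|^2 = 267/35; ||v||^2 = 18; deficit = 363/35

Write each e_j = u_j / sqrt(<u_j, u_j>) where u_j is the displayed integer vector. Then <v, e_j> = <v, u_j> / sqrt(<u_j, u_j>), so |<v, e_j>|^2 = <v, u_j>^2 / <u_j, u_j>.
Coefficients: <v, e_1> = 1/sqrt(3), <v, e_2> = 1/sqrt(78), <v, e_3> = -141/sqrt(2730).
Square and sum: Σ |<v, e_j>|^2 = 267/35.
Compute ||v||^2 = v·v = 18.
Deficit = 18 − 267/35 = 363/35 ≥ 0, confirming Bessel's inequality. (The deficit equals ||v − Σ <v,e_j> e_j||^2, the squared distance from v to span{e_j}.)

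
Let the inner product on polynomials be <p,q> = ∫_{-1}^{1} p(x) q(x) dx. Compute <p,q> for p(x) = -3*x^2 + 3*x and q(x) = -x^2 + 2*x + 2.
<p,q> = 6/5

Expand the product: p(x)·q(x) = 3*x^4 - 9*x^3 + 6*x.
∫_{-1}^{1} of each monomial x^k gives [2/(k+1) if k even, 0 if k odd]. Integrating term-by-term (or equivalently evaluating the antiderivative F(x) = 3*x^5/5 - 9*x^4/4 + 3*x^2 at the endpoints):
  F(1) − F(−1) = 27/20 − (3/20) = 6/5.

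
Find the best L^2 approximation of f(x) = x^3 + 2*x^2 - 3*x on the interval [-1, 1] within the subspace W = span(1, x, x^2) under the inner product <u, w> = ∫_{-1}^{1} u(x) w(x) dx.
g(x) = 2*x^2 - 12*x/5

The best approximation g ∈ W is the orthogonal projection of f onto W. Writing g = a_0 + a_1 x + a_2 x^2, the coefficients solve the normal equations G · a = b where
  G_{ij} = <φ_i, φ_j> and b_i = <f, φ_i>, with φ_0 = 1, φ_1 = x, φ_2 = x^2.
G =
  [2, 0, 2/3]
  [0, 2/3, 0]
  [2/3, 0, 2/5],
b = (4/3, -8/5, 4/5).
Solving gives a_0 = 0, a_1 = -12/5, a_2 = 2, so
  g(x) = 2*x^2 - 12*x/5.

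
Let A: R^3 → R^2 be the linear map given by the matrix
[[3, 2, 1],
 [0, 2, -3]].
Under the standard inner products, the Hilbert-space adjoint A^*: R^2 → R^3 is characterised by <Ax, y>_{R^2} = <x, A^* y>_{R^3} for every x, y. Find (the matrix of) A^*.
A^* = A^T =
[[3, 0],
 [2, 2],
 [1, -3]]

For real matrices with standard dot products, the defining identity <Ax, y> = <x, A^* y> gives (Ax)^T y = x^T (A^*) y, i.e. x^T A^T y = x^T (A^*) y. Since this holds for all x, y, we must have A^* = A^T. Therefore
A^* =
[[3, 0],
 [2, 2],
 [1, -3]].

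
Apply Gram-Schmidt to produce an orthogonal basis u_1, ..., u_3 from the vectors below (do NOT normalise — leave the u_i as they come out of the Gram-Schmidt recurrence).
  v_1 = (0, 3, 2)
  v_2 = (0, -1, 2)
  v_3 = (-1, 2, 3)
Orthogonal basis:
  u_1 = (0, 3, 2)
  u_2 = (0, -16/13, 24/13)
  u_3 = (-1, 0, 0)

Apply the Gram-Schmidt recurrence
  u_1 = v_1
  u_i = v_i − Σ_{j<i} ((v_i · u_j) / (u_j · u_j)) · u_j.

Step by step this gives:
  u_1 = (0, 3, 2)
  u_2 = (0, -16/13, 24/13)
  u_3 = (-1, 0, 0)

Orthogonality check:
  u_2 · u_1 = 0 (should be 0)
  u_3 · u_1 = 0 (should be 0)
  u_3 · u_2 = 0 (should be 0)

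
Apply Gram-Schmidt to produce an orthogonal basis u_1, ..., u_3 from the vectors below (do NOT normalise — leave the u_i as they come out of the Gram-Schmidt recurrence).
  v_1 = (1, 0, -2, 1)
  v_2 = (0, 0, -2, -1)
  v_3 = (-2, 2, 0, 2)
Orthogonal basis:
  u_1 = (1, 0, -2, 1)
  u_2 = (-1/2, 0, -1, -3/2)
  u_3 = (-16/7, 2, -4/7, 8/7)

Apply the Gram-Schmidt recurrence
  u_1 = v_1
  u_i = v_i − Σ_{j<i} ((v_i · u_j) / (u_j · u_j)) · u_j.

Step by step this gives:
  u_1 = (1, 0, -2, 1)
  u_2 = (-1/2, 0, -1, -3/2)
  u_3 = (-16/7, 2, -4/7, 8/7)

Orthogonality check:
  u_2 · u_1 = 0 (should be 0)
  u_3 · u_1 = 0 (should be 0)
  u_3 · u_2 = 0 (should be 0)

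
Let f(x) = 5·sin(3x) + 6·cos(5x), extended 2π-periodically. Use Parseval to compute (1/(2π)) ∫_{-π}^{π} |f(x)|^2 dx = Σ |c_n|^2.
Σ |c_n|^2 = 61/2

Expand |f|^2 and use orthogonality of {sin(nx), cos(mx)} on [-π, π]:
  ∫_{-π}^{π} sin(nx)^2 dx = π, ∫ cos(mx)^2 dx = π, and cross terms integrate to 0.
So ∫_{-π}^{π} f(x)^2 dx = 5^2 · π + 6^2 · π = (25 + 36)π.
Divide by 2π: (25 + 36)/2 = 61/2.
By Parseval, this equals Σ |c_n|^2.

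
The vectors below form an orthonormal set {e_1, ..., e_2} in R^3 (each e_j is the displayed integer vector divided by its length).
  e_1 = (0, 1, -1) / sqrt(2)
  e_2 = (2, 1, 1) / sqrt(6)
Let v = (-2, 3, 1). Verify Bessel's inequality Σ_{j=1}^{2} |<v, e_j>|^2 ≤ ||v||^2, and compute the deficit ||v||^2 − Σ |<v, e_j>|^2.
Σ |<v, e_j>|^2 = 2; ||v||^2 = 14; deficit = 12

Write each e_j = u_j / sqrt(<u_j, u_j>) where u_j is the displayed integer vector. Then <v, e_j> = <v, u_j> / sqrt(<u_j, u_j>), so |<v, e_j>|^2 = <v, u_j>^2 / <u_j, u_j>.
Coefficients: <v, e_1> = 2/sqrt(2), <v, e_2> = 0/sqrt(6).
Square and sum: Σ |<v, e_j>|^2 = 2.
Compute ||v||^2 = v·v = 14.
Deficit = 14 − 2 = 12 ≥ 0, confirming Bessel's inequality. (The deficit equals ||v − Σ <v,e_j> e_j||^2, the squared distance from v to span{e_j}.)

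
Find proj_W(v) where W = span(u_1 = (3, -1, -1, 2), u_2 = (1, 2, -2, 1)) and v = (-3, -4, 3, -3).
proj_W(v) = (-14/5, -84/25, 4, -62/25)

Set up U = [u_1 | ... | u_2] ∈ R^(4×2). The projector onto W = col(U) is P = U (U^T U)^(-1) U^T.
Compute U^T U =
  [15, 5]
  [5, 10],
and U^T v = (-14, -20).
Solve U^T U · c = U^T v for the coefficients: c = (-8/25, -46/25). The projection is proj_W(v) = U c.
Check: (v - proj_W(v)) · u_1 = 0  (should be 0).
Check: (v - proj_W(v)) · u_2 = 0  (should be 0).
Result: proj_W(v) = (-14/5, -84/25, 4, -62/25).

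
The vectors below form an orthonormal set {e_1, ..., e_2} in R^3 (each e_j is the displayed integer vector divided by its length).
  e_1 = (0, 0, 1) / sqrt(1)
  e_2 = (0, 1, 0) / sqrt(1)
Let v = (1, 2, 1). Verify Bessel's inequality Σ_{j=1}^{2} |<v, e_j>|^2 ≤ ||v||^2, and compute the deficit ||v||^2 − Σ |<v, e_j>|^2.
Σ |<v, e_j>|^2 = 5; ||v||^2 = 6; deficit = 1

Write each e_j = u_j / sqrt(<u_j, u_j>) where u_j is the displayed integer vector. Then <v, e_j> = <v, u_j> / sqrt(<u_j, u_j>), so |<v, e_j>|^2 = <v, u_j>^2 / <u_j, u_j>.
Coefficients: <v, e_1> = 1/sqrt(1), <v, e_2> = 2/sqrt(1).
Square and sum: Σ |<v, e_j>|^2 = 5.
Compute ||v||^2 = v·v = 6.
Deficit = 6 − 5 = 1 ≥ 0, confirming Bessel's inequality. (The deficit equals ||v − Σ <v,e_j> e_j||^2, the squared distance from v to span{e_j}.)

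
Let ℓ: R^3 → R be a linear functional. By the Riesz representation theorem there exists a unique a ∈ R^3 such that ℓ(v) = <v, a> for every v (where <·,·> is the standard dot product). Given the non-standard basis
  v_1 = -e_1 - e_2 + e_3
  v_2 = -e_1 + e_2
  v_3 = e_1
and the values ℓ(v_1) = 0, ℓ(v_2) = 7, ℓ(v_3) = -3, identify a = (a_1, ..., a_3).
a = (-3, 4, 1)

Write a = (a_1, ..., a_3) in the standard basis. For each basis vector v_i, ℓ(v_i) = <v_i, a> is a linear equation in the a_j's. Collect the n equations into a matrix system V a = ℓ, where row i of V is v_i (expressed in the standard basis). Since V is invertible (lower-triangular with 1s on the diagonal, up to permutation), solve by back-substitution:
  V =
[[-1, -1, 1],
 [-1, 1, 0],
 [1, 0, 0]]
  V a = (0, 7, -3)
Solving gives a = (-3, 4, 1).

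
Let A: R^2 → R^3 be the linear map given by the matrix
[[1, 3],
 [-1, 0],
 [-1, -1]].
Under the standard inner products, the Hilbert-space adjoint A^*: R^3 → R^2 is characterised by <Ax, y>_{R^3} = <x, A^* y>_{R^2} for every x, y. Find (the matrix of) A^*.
A^* = A^T =
[[1, -1, -1],
 [3, 0, -1]]

For real matrices with standard dot products, the defining identity <Ax, y> = <x, A^* y> gives (Ax)^T y = x^T (A^*) y, i.e. x^T A^T y = x^T (A^*) y. Since this holds for all x, y, we must have A^* = A^T. Therefore
A^* =
[[1, -1, -1],
 [3, 0, -1]].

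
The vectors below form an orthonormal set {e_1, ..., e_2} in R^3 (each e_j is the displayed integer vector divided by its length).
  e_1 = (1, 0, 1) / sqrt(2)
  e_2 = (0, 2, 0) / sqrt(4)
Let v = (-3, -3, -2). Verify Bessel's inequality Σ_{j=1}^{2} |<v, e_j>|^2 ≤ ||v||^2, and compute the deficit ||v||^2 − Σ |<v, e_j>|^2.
Σ |<v, e_j>|^2 = 43/2; ||v||^2 = 22; deficit = 1/2

Write each e_j = u_j / sqrt(<u_j, u_j>) where u_j is the displayed integer vector. Then <v, e_j> = <v, u_j> / sqrt(<u_j, u_j>), so |<v, e_j>|^2 = <v, u_j>^2 / <u_j, u_j>.
Coefficients: <v, e_1> = -5/sqrt(2), <v, e_2> = -6/sqrt(4).
Square and sum: Σ |<v, e_j>|^2 = 43/2.
Compute ||v||^2 = v·v = 22.
Deficit = 22 − 43/2 = 1/2 ≥ 0, confirming Bessel's inequality. (The deficit equals ||v − Σ <v,e_j> e_j||^2, the squared distance from v to span{e_j}.)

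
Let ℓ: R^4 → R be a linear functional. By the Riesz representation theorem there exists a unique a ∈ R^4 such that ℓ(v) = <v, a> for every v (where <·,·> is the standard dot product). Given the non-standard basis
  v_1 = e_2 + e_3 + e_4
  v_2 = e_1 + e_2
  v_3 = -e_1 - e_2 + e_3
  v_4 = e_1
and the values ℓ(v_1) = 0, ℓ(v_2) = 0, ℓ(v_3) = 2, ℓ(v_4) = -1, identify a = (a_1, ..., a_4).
a = (-1, 1, 2, -3)

Write a = (a_1, ..., a_4) in the standard basis. For each basis vector v_i, ℓ(v_i) = <v_i, a> is a linear equation in the a_j's. Collect the n equations into a matrix system V a = ℓ, where row i of V is v_i (expressed in the standard basis). Since V is invertible (lower-triangular with 1s on the diagonal, up to permutation), solve by back-substitution:
  V =
[[0, 1, 1, 1],
 [1, 1, 0, 0],
 [-1, -1, 1, 0],
 [1, 0, 0, 0]]
  V a = (0, 0, 2, -1)
Solving gives a = (-1, 1, 2, -3).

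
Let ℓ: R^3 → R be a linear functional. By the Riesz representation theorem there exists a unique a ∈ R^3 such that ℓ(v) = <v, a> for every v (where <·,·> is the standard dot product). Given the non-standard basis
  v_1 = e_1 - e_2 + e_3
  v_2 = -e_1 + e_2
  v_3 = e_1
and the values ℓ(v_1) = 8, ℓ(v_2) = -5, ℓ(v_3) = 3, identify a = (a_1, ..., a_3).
a = (3, -2, 3)

Write a = (a_1, ..., a_3) in the standard basis. For each basis vector v_i, ℓ(v_i) = <v_i, a> is a linear equation in the a_j's. Collect the n equations into a matrix system V a = ℓ, where row i of V is v_i (expressed in the standard basis). Since V is invertible (lower-triangular with 1s on the diagonal, up to permutation), solve by back-substitution:
  V =
[[1, -1, 1],
 [-1, 1, 0],
 [1, 0, 0]]
  V a = (8, -5, 3)
Solving gives a = (3, -2, 3).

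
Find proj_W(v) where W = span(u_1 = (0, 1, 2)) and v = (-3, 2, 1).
proj_W(v) = (0, 4/5, 8/5)

Set up U = [u_1 | ... | u_1] ∈ R^(3×1). The projector onto W = col(U) is P = U (U^T U)^(-1) U^T.
Compute U^T U =
  [5],
and U^T v = (4).
Solve U^T U · c = U^T v for the coefficients: c = (4/5). The projection is proj_W(v) = U c.
Check: (v - proj_W(v)) · u_1 = 0  (should be 0).
Result: proj_W(v) = (0, 4/5, 8/5).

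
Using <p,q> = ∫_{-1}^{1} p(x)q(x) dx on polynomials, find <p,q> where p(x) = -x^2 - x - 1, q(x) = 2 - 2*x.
<p,q> = -4

Expand the product: p(x)·q(x) = 2*x^3 - 2.
∫_{-1}^{1} of each monomial x^k gives [2/(k+1) if k even, 0 if k odd]. Integrating term-by-term (or equivalently evaluating the antiderivative F(x) = x^4/2 - 2*x at the endpoints):
  F(1) − F(−1) = -3/2 − (5/2) = -4.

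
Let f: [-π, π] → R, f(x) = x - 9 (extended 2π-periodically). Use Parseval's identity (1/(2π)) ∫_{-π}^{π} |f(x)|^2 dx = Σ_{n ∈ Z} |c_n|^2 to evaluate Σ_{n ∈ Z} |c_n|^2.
Σ |c_n|^2 = π^2/3 + 81

Expand and integrate term by term over [-π, π]:
  ∫ (x)^2 dx = 1·(2π^3/3); ∫ 2·1·(-9)·x dx = 0 (odd integrand); ∫ (-9)^2 dx = 81·2π.
So (1/(2π)) ∫_{-π}^{π} (x - 9)^2 dx = 1π^2/3 + 81 = π^2/3 + 81.
Parseval ⇒ Σ |c_n|^2 = π^2/3 + 81.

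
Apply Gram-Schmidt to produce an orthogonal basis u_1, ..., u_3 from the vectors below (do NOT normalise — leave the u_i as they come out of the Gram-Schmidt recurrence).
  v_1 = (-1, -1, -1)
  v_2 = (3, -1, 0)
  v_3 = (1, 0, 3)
Orthogonal basis:
  u_1 = (-1, -1, -1)
  u_2 = (7/3, -5/3, -2/3)
  u_3 = (-11/26, -33/26, 22/13)

Apply the Gram-Schmidt recurrence
  u_1 = v_1
  u_i = v_i − Σ_{j<i} ((v_i · u_j) / (u_j · u_j)) · u_j.

Step by step this gives:
  u_1 = (-1, -1, -1)
  u_2 = (7/3, -5/3, -2/3)
  u_3 = (-11/26, -33/26, 22/13)

Orthogonality check:
  u_2 · u_1 = 0 (should be 0)
  u_3 · u_1 = 0 (should be 0)
  u_3 · u_2 = 0 (should be 0)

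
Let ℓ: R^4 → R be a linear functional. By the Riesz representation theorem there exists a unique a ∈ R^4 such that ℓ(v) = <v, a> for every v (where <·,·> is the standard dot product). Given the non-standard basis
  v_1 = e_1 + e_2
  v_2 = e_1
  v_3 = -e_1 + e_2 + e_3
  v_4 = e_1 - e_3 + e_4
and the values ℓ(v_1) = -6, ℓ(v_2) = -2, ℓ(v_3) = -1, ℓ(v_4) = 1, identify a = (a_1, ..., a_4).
a = (-2, -4, 1, 4)

Write a = (a_1, ..., a_4) in the standard basis. For each basis vector v_i, ℓ(v_i) = <v_i, a> is a linear equation in the a_j's. Collect the n equations into a matrix system V a = ℓ, where row i of V is v_i (expressed in the standard basis). Since V is invertible (lower-triangular with 1s on the diagonal, up to permutation), solve by back-substitution:
  V =
[[1, 1, 0, 0],
 [1, 0, 0, 0],
 [-1, 1, 1, 0],
 [1, 0, -1, 1]]
  V a = (-6, -2, -1, 1)
Solving gives a = (-2, -4, 1, 4).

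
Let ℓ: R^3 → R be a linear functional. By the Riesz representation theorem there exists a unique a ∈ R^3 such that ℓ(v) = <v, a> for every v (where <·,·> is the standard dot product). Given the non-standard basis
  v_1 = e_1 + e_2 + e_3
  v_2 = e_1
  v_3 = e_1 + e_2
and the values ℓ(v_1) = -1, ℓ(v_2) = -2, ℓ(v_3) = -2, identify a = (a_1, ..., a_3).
a = (-2, 0, 1)

Write a = (a_1, ..., a_3) in the standard basis. For each basis vector v_i, ℓ(v_i) = <v_i, a> is a linear equation in the a_j's. Collect the n equations into a matrix system V a = ℓ, where row i of V is v_i (expressed in the standard basis). Since V is invertible (lower-triangular with 1s on the diagonal, up to permutation), solve by back-substitution:
  V =
[[1, 1, 1],
 [1, 0, 0],
 [1, 1, 0]]
  V a = (-1, -2, -2)
Solving gives a = (-2, 0, 1).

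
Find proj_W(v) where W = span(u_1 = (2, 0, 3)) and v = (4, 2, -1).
proj_W(v) = (10/13, 0, 15/13)

Set up U = [u_1 | ... | u_1] ∈ R^(3×1). The projector onto W = col(U) is P = U (U^T U)^(-1) U^T.
Compute U^T U =
  [13],
and U^T v = (5).
Solve U^T U · c = U^T v for the coefficients: c = (5/13). The projection is proj_W(v) = U c.
Check: (v - proj_W(v)) · u_1 = 0  (should be 0).
Result: proj_W(v) = (10/13, 0, 15/13).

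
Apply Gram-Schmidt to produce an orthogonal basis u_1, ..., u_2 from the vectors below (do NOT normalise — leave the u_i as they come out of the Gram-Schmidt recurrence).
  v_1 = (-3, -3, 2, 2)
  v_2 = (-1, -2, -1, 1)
Orthogonal basis:
  u_1 = (-3, -3, 2, 2)
  u_2 = (1/26, -25/26, -22/13, 4/13)

Apply the Gram-Schmidt recurrence
  u_1 = v_1
  u_i = v_i − Σ_{j<i} ((v_i · u_j) / (u_j · u_j)) · u_j.

Step by step this gives:
  u_1 = (-3, -3, 2, 2)
  u_2 = (1/26, -25/26, -22/13, 4/13)

Orthogonality check:
  u_2 · u_1 = 0 (should be 0)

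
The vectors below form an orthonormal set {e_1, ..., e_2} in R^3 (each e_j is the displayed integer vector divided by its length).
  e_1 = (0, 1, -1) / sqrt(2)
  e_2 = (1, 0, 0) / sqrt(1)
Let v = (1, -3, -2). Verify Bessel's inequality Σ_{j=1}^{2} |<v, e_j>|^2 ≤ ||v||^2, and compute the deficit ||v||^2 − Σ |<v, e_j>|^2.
Σ |<v, e_j>|^2 = 3/2; ||v||^2 = 14; deficit = 25/2

Write each e_j = u_j / sqrt(<u_j, u_j>) where u_j is the displayed integer vector. Then <v, e_j> = <v, u_j> / sqrt(<u_j, u_j>), so |<v, e_j>|^2 = <v, u_j>^2 / <u_j, u_j>.
Coefficients: <v, e_1> = -1/sqrt(2), <v, e_2> = 1/sqrt(1).
Square and sum: Σ |<v, e_j>|^2 = 3/2.
Compute ||v||^2 = v·v = 14.
Deficit = 14 − 3/2 = 25/2 ≥ 0, confirming Bessel's inequality. (The deficit equals ||v − Σ <v,e_j> e_j||^2, the squared distance from v to span{e_j}.)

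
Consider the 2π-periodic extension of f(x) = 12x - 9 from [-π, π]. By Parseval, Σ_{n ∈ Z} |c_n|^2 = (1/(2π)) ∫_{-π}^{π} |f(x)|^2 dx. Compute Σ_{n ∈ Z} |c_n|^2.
Σ |c_n|^2 = 48π^2 + 81

Expand and integrate term by term over [-π, π]:
  ∫ (12x)^2 dx = 144·(2π^3/3); ∫ 2·12·(-9)·x dx = 0 (odd integrand); ∫ (-9)^2 dx = 81·2π.
So (1/(2π)) ∫_{-π}^{π} (12x - 9)^2 dx = 144π^2/3 + 81 = 48π^2 + 81.
Parseval ⇒ Σ |c_n|^2 = 48π^2 + 81.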